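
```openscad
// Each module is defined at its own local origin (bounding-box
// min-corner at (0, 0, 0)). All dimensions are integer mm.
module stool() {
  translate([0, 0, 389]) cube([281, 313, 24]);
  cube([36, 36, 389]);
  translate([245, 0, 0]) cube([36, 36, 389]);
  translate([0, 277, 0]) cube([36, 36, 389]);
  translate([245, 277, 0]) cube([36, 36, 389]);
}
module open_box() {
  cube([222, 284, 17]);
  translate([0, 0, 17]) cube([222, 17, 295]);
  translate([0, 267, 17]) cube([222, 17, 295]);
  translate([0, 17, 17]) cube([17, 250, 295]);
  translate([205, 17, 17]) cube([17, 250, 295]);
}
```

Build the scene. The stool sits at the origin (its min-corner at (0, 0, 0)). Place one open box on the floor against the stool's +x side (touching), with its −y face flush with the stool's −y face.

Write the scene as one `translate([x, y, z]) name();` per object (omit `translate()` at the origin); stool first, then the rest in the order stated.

stool();
translate([281, 0, 0]) open_box();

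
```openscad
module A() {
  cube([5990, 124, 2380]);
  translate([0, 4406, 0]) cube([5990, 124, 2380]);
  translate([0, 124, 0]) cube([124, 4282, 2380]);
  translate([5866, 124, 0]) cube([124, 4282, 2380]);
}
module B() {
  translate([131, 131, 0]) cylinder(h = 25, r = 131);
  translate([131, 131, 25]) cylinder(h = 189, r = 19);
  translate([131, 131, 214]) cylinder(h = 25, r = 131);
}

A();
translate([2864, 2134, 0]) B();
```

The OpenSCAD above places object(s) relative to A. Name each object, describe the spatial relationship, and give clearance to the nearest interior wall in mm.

Clearances: x = 2740, y = 2010; minimum 2010 mm.

A is a house frame. B is a spool. The spool sits inside the house frame, centred. The clearance to the nearest interior wall is 2010 mm.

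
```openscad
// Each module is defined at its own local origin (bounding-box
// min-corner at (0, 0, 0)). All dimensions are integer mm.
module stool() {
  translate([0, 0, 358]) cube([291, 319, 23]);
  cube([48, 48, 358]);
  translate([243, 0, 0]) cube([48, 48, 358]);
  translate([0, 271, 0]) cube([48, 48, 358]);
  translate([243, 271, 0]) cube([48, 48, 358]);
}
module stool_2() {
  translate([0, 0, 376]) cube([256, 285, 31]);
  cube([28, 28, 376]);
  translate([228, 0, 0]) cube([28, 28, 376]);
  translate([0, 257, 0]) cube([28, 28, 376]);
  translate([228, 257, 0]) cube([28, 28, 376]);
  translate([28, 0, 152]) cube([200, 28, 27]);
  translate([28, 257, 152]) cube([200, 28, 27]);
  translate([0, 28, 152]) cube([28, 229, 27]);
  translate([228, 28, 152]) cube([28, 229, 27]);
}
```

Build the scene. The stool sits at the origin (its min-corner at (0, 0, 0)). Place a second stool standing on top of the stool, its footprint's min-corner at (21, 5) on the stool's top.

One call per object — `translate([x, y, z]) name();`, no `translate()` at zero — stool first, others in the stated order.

stool();
translate([21, 5, 381]) stool_2();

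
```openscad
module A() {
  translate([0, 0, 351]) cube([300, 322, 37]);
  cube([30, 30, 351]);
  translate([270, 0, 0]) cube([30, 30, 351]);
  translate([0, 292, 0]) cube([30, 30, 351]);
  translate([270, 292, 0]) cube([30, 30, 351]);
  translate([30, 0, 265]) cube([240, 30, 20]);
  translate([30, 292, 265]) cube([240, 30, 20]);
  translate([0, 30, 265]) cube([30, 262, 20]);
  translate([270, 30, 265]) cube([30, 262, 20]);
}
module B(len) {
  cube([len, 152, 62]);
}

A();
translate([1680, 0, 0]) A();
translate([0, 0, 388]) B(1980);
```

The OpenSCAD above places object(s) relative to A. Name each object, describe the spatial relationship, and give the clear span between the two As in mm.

Second stool starts at x = 1680; first ends at x = 300; clear span = 1680 − 300 = 1380 mm.

A is a stool. B is a beam. A beam spans the tops of two stools. The clear span between the two stools is 1380 mm.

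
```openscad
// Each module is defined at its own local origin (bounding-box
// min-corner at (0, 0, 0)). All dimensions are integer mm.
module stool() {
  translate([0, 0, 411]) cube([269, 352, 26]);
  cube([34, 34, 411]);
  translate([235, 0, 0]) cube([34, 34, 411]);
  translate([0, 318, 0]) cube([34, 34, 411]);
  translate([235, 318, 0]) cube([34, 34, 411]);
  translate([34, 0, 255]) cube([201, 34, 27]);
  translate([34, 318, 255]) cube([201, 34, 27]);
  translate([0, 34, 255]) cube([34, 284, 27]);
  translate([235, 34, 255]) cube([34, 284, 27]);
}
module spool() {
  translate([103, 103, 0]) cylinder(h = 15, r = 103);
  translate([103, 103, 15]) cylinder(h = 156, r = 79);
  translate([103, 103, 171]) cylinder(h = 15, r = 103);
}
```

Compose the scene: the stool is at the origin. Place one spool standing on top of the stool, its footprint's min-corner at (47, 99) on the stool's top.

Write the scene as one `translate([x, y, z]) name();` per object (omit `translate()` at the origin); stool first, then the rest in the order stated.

stool();
translate([47, 99, 437]) spool();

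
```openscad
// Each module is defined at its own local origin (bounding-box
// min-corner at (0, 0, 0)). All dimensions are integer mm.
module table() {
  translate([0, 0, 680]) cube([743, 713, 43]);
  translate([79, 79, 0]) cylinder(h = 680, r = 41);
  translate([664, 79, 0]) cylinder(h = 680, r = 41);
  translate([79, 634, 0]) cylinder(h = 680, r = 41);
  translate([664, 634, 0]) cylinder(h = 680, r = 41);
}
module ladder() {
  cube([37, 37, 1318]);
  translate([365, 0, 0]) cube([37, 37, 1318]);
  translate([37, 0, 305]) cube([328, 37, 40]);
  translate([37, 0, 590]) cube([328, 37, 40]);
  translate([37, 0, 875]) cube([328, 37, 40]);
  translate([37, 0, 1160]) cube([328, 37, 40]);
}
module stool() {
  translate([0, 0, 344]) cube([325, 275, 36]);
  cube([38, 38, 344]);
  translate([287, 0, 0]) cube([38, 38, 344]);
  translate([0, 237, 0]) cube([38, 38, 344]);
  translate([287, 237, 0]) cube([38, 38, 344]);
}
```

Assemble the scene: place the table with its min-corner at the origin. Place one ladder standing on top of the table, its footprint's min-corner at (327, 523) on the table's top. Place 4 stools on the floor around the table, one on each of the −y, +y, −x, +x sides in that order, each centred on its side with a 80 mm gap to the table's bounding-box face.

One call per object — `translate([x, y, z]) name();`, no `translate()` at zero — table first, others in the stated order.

table();
translate([327, 523, 723]) ladder();
translate([209, -355, 0]) stool();
translate([209, 793, 0]) stool();
translate([-405, 219, 0]) stool();
translate([823, 219, 0]) stool();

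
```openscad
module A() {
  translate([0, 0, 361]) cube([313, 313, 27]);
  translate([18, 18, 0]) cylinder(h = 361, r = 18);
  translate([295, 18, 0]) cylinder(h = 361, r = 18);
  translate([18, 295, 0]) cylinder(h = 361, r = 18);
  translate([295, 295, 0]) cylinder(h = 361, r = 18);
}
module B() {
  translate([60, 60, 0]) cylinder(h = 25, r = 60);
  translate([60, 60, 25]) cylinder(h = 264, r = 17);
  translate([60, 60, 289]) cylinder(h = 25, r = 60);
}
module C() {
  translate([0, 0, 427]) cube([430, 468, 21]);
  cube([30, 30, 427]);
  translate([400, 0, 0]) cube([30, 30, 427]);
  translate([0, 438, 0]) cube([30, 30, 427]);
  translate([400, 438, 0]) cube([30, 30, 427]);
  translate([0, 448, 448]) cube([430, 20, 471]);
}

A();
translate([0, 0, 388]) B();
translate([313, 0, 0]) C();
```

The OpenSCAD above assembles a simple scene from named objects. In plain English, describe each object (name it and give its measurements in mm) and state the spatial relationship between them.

A is a four-legged stool. The seat is 313×313 mm, 27 mm thick, top at z = 388 mm. It stands on four round legs, each 36 mm in diameter, from z = 0 to the seat underside, each leg's axis is inset half a diameter from the nearest pair of seat edges (so the leg's bounding box is flush with the corner).

B is a spool: two coaxial disc flanges of radius 60 mm and thickness 25 mm, joined by a core cylinder of radius 17 mm and height 264 mm. The lower flange rests on z = 0 and the three cylinders share a vertical axis.

C is a chair. The seat is a 430×468×21 mm slab with its top at z = 448 mm, on four 30×30 mm corner legs (flush with the seat edges, standing on z = 0). A flat backrest 20 mm thick, 471 mm tall, spans the full seat width and rises from the seat top along its +y edge, rear face flush with the rear of the seat.

The spool is on top of the stool. The chair is against the stool's +x side, with their −y faces flush.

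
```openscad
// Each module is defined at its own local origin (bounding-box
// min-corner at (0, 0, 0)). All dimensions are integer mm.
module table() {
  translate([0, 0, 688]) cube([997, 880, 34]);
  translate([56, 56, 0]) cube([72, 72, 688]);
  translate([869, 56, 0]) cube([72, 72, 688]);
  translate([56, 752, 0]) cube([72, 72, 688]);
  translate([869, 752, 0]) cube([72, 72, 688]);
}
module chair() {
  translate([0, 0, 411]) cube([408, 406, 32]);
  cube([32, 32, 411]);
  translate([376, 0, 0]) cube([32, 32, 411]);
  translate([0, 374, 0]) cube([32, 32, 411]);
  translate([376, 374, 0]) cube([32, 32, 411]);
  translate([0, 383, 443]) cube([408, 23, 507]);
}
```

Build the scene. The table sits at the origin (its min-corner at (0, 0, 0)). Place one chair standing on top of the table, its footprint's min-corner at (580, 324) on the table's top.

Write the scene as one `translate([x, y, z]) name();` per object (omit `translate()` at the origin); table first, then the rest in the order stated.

table();
translate([580, 324, 722]) chair();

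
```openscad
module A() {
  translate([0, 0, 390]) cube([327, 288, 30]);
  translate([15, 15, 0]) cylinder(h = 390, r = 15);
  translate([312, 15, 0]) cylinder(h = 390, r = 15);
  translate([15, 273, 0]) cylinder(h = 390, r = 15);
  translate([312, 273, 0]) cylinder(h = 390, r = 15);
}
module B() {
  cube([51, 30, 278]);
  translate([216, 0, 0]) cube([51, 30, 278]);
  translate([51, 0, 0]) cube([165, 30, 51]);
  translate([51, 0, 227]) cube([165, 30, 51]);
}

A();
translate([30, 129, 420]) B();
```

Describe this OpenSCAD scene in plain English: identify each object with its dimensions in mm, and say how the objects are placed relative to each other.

A is a four-legged stool. The seat is a 327×288×30 mm slab whose top surface is at z = 420 mm; four round legs, each 30 mm in diameter, run from the floor (z = 0) to the underside of the seat, each leg's axis is inset half a diameter from the nearest pair of seat edges (so the leg's bounding box is flush with the corner).

B is a rectangular picture frame lying in the x–z plane (depth along y). The opening is 165 mm wide (x) by 176 mm tall (z), surrounded by a border 51 mm wide on all four sides. The frame is 30 mm deep and is made of two full-height vertical stiles with two horizontal rails fitted between them.

The picture frame is on top of the stool, centred.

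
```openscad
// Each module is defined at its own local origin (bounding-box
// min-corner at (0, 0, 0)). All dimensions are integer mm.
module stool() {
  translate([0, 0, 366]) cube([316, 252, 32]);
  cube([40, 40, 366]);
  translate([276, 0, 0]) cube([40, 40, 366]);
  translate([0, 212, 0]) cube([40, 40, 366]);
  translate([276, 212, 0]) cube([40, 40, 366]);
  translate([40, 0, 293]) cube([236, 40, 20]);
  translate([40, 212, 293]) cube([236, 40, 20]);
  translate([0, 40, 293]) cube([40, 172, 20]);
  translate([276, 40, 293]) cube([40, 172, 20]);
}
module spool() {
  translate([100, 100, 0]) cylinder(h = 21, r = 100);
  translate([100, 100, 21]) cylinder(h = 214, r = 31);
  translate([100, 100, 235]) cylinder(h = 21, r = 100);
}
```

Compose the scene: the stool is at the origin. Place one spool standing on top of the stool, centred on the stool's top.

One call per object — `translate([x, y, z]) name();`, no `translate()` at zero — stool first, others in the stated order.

stool();
translate([58, 26, 398]) spool();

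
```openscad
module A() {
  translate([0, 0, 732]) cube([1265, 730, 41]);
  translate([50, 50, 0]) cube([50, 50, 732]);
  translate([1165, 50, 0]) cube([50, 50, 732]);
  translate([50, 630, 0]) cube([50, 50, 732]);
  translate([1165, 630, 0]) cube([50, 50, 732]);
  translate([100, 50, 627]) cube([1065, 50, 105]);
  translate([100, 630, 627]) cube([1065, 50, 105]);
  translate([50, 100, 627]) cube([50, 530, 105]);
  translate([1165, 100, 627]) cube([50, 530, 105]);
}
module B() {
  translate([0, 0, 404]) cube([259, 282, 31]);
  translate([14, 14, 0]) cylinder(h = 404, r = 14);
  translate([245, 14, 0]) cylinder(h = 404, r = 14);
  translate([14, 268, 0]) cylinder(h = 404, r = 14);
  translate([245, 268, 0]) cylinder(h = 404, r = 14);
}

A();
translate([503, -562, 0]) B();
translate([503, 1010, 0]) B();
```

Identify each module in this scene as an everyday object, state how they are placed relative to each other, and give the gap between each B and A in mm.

Each stool's nearest face is 280 mm from the table's bounding box.

A is a table. B is a stool. Two stools sit around the table at the −y, +y sides. The gap between each stool and the table is 280 mm.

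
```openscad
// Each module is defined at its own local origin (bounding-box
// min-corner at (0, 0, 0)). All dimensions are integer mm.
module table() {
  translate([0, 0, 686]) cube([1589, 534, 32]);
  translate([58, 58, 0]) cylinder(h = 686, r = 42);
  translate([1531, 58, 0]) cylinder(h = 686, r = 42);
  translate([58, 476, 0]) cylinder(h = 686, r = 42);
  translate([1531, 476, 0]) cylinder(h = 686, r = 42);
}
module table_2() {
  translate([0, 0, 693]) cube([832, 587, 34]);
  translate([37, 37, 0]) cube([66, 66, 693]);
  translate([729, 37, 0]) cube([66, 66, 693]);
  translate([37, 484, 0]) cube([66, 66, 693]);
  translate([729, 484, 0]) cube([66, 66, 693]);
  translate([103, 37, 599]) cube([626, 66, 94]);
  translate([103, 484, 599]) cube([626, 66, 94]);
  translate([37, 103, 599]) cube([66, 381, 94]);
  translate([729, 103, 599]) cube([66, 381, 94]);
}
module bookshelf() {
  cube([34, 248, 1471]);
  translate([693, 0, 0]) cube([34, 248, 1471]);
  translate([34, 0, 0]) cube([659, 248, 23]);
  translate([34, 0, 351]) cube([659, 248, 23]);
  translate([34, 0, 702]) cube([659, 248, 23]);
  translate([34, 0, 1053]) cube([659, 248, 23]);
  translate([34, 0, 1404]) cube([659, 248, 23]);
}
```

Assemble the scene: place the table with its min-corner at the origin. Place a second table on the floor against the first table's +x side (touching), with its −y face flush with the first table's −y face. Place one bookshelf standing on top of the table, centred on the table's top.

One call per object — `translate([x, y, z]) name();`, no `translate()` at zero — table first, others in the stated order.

table();
translate([1589, 0, 0]) table_2();
translate([431, 143, 718]) bookshelf();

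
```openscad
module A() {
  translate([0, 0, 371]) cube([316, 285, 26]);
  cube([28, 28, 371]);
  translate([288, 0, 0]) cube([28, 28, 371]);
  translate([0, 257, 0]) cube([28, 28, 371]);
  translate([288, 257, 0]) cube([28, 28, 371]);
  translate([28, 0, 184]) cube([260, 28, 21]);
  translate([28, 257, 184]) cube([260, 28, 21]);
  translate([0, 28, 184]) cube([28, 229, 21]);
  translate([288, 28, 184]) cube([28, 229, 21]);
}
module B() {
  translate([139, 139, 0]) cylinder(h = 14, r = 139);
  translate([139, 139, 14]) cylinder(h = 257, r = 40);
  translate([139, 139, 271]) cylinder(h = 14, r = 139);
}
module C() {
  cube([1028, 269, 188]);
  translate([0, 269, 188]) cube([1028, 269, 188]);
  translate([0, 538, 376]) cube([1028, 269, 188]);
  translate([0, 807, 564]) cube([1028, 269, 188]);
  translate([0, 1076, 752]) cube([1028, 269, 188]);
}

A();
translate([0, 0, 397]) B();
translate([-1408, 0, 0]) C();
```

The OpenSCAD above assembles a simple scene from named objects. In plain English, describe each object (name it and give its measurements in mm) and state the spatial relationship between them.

A is a four-legged stool. The seat is a 316×285×26 mm slab whose top surface is at z = 397 mm; four square legs, each 28×28 mm in cross-section, run from the floor (z = 0) to the underside of the seat, each flush with a corner of the seat. Four stretchers, 28 mm wide and 21 mm tall, connect adjacent legs with their undersides at z = 184 mm, each running between the inner faces of the legs it joins and aligned with the legs' outer faces on the other axis.

B is a spool: two coaxial disc flanges of radius 139 mm and thickness 14 mm, joined by a core cylinder of radius 40 mm and height 257 mm. The lower flange rests on z = 0 and the three cylinders share a vertical axis.

C is a run of 5 identical solid stair steps. Each tread is 1028×269 mm and each step block is 188 mm high. Step 1 rests on the floor; step k is offset from step 1 by (k−1)×269 mm in y and (k−1)×188 mm in z.

The spool is on top of the stool. The staircase is on the floor beside the stool on its −x side.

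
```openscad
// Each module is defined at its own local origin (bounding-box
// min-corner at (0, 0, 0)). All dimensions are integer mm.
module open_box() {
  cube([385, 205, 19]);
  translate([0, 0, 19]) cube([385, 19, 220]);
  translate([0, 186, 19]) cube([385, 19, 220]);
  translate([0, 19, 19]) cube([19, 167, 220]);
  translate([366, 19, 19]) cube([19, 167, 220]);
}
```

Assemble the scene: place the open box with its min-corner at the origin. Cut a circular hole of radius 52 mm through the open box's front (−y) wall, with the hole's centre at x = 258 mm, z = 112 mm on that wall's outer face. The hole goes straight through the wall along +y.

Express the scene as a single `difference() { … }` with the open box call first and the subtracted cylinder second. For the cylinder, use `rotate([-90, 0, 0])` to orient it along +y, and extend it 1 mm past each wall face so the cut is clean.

difference() {
  open_box();
  translate([258, -1, 112]) rotate([-90, 0, 0]) cylinder(h = 21, r = 52);
}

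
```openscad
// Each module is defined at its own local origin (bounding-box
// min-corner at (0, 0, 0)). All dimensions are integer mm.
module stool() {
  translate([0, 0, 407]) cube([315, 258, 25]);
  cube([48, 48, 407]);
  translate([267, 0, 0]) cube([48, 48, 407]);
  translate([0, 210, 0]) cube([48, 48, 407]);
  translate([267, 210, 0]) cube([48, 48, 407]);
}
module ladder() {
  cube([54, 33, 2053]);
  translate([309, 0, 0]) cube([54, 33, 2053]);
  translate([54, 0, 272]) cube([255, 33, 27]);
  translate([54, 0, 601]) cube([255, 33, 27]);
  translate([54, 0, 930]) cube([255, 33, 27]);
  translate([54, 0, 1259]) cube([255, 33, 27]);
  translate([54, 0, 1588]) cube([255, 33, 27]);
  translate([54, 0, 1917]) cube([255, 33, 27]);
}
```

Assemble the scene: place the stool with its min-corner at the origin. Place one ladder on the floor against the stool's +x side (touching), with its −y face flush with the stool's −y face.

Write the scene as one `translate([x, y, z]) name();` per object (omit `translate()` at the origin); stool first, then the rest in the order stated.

stool();
translate([315, 0, 0]) ladder();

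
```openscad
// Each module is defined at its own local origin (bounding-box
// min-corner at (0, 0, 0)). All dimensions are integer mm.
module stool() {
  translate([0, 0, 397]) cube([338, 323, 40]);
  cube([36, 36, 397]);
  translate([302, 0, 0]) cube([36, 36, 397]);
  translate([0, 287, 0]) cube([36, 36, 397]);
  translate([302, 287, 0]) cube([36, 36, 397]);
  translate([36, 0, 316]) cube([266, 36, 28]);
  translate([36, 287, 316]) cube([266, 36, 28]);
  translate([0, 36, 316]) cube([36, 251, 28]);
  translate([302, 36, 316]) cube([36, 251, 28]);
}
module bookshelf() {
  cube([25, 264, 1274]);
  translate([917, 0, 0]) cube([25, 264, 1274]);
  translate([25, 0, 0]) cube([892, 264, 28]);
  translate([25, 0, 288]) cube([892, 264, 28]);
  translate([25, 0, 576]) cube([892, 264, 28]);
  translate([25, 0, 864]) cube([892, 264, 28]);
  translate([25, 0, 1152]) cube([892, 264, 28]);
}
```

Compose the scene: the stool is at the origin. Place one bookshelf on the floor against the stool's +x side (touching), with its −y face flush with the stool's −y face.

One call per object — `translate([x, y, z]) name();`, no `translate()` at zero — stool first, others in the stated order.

stool();
translate([338, 0, 0]) bookshelf();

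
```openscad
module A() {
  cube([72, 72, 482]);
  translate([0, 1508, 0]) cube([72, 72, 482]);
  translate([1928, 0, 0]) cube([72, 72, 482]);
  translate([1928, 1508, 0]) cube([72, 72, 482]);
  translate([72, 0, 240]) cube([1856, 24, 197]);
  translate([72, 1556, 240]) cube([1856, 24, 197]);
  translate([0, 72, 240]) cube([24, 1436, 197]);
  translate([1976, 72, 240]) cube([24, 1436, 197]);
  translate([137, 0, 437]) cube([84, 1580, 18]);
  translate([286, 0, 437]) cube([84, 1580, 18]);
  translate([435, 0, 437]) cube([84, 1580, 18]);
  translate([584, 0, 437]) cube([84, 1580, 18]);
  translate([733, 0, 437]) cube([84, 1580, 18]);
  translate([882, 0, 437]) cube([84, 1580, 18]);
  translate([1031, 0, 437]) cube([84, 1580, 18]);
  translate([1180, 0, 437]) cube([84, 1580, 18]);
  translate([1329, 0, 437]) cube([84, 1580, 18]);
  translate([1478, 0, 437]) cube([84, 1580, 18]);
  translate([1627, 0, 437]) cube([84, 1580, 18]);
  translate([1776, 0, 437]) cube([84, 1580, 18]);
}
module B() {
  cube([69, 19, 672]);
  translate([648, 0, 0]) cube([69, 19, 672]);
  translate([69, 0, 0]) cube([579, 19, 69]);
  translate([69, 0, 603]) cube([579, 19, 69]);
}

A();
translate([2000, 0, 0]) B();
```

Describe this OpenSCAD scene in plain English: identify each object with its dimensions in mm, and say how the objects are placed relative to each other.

A is a bed frame 2000 mm long (x) by 1580 mm wide (y). Four 72×72 mm corner posts, 482 mm tall, at the corners of the footprint. Four rails of 24 mm thickness and 197 mm height run between adjacent posts with their undersides at z = 240 mm, their outer faces flush with the outside of the frame (the two x-running rails run between the posts' inner faces; the two y-running rails run between the posts' inner faces). 12 slats, each 84 mm wide (x) and 18 mm thick, lie across the top of the two x-running rails, running the full 1580 mm width of the frame in y; the slats are evenly spaced along x between the inner faces of the end posts with equal gaps (rounded down to the nearest mm) at the −x end and between each pair — any rounding remainder accumulates at the +x end.

B is a rectangular picture frame lying in the x–z plane (depth along y). The opening is 579 mm wide (x) by 534 mm tall (z), surrounded by a border 69 mm wide on all four sides. The frame is 19 mm deep and is made of two full-height vertical stiles with two horizontal rails fitted between them.

The picture frame is against the bed frame's +x side, with their −y faces flush.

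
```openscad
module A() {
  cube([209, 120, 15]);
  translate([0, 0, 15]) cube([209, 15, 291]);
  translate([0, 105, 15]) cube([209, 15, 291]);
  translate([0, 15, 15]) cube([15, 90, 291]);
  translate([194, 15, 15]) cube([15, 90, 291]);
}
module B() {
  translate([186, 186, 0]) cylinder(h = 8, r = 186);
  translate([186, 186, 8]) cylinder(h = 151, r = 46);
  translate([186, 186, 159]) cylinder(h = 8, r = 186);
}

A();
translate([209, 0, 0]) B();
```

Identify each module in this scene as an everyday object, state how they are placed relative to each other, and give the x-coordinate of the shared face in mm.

A is an open box. B is a spool. The spool is against the open box's +x side, with their −y faces flush. The x-coordinate of the shared face is 209 mm.

The open box's +x face and the spool's −x face are both at x = 209 mm.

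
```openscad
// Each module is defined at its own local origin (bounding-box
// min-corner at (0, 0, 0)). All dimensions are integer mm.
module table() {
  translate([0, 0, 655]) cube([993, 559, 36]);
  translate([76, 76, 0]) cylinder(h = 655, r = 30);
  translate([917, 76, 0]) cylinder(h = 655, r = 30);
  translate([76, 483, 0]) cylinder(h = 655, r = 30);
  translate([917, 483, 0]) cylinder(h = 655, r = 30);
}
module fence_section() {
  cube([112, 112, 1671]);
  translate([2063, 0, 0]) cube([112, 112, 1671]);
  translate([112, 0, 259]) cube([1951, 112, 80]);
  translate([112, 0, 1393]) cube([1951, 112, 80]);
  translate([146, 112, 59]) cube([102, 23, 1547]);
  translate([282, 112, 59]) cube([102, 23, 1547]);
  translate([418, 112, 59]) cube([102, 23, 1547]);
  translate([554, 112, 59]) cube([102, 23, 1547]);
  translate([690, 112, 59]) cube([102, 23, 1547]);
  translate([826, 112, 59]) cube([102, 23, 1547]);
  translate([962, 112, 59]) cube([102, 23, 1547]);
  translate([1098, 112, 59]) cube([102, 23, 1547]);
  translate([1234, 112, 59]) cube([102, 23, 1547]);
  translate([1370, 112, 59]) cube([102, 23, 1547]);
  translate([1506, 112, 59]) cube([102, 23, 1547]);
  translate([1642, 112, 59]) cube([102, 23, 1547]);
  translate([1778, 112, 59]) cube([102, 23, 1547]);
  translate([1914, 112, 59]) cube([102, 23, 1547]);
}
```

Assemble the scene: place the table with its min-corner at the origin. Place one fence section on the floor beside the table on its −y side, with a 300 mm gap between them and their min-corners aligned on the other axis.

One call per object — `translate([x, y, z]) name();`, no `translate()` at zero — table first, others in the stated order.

table();
translate([0, -435, 0]) fence_section();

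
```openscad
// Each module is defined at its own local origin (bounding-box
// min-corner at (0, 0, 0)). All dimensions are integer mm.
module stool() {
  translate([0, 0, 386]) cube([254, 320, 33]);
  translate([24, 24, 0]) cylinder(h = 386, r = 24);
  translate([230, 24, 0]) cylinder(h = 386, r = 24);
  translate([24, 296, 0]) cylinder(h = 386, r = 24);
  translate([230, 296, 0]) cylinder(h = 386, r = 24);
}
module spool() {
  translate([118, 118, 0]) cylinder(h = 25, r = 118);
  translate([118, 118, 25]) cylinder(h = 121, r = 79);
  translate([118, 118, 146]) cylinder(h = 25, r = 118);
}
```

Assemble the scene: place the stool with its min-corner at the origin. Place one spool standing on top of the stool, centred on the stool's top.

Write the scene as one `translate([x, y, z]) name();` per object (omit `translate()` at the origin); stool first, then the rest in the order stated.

stool();
translate([9, 42, 419]) spool();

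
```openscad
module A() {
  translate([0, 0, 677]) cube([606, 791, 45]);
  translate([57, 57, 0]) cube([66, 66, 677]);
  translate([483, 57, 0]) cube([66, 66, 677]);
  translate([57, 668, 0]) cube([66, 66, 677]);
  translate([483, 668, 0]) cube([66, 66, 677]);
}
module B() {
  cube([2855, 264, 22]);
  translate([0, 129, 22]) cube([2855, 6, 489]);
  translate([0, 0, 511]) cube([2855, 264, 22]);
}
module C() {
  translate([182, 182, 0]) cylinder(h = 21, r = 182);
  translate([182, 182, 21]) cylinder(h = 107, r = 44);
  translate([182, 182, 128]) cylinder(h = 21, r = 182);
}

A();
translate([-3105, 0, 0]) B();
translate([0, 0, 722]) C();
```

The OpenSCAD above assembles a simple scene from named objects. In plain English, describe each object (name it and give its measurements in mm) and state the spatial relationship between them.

A is a table: top 606 mm (x) × 791 mm (y), 45 mm thick, upper face at z = 722 mm, on four 66×66 mm square legs, each inset 57 mm from the nearest pair of top edges, running from z = 0 to the bottom of the top.

B is an I-beam lying along x, 2855 mm long. Overall section height 533 mm. Two flanges 264 mm wide (y) and 22 mm thick, one on the floor and one at the top; a web 6 mm thick runs between them, centred on the flange width.

C is a spool: two coaxial disc flanges of radius 182 mm and thickness 21 mm, joined by a core cylinder of radius 44 mm and height 107 mm. The lower flange rests on z = 0 and the three cylinders share a vertical axis.

The I-beam is on the floor beside the table on its −x side. The spool is on top of the table.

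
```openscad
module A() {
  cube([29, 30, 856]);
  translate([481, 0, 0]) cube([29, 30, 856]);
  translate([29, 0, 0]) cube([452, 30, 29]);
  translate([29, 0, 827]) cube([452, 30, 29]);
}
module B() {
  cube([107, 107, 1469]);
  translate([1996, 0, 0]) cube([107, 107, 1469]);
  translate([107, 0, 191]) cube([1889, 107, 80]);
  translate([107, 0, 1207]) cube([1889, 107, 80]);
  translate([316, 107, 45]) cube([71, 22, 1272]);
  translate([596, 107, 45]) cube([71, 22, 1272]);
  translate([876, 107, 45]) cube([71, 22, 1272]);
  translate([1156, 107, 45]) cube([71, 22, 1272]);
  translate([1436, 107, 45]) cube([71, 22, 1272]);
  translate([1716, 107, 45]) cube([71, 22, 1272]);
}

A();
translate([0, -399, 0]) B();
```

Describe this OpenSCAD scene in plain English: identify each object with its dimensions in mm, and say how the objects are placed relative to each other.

A is a rectangular picture frame lying in the x–z plane (depth along y). The opening is 452 mm wide (x) by 798 mm tall (z), surrounded by a border 29 mm wide on all four sides. The frame is 30 mm deep and is made of two full-height vertical stiles with two horizontal rails fitted between them.

B is a fence section. Two 107×107 mm posts, 1469 mm tall, stand on the floor with a clear span of 1889 mm between their inner faces. Two horizontal rails of 107×80 mm section span the gap between the posts with their undersides at z = 191 mm and z = 1207 mm, flush with the posts' −y face. 6 pickets, each 71 mm wide, 22 mm thick and 1272 mm tall, are fixed to the +y face of the rails with their bottoms at z = 45 mm, evenly spaced across the span with equal gaps (rounded down to the nearest mm) at the −x end and between each pair — any rounding remainder accumulates at the +x end.

The fence section is on the floor beside the picture frame on its −y side.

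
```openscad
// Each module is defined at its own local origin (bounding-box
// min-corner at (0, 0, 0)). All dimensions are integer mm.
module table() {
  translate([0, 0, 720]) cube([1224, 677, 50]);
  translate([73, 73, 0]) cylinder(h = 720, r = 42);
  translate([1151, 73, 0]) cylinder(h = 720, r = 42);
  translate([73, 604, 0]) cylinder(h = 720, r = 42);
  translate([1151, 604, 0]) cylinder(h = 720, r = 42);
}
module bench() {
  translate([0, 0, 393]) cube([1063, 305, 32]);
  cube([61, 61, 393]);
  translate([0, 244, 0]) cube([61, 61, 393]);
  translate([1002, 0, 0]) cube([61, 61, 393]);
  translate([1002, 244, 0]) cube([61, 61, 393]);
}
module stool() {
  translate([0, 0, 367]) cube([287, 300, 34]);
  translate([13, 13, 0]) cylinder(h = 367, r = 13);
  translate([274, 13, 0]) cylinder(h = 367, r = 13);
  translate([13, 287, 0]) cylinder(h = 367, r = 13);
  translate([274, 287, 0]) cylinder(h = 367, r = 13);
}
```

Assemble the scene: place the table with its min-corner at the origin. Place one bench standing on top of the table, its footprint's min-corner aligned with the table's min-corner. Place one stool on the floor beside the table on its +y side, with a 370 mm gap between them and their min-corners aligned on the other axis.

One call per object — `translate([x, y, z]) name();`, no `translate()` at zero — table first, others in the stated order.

table();
translate([0, 0, 770]) bench();
translate([0, 1047, 0]) stool();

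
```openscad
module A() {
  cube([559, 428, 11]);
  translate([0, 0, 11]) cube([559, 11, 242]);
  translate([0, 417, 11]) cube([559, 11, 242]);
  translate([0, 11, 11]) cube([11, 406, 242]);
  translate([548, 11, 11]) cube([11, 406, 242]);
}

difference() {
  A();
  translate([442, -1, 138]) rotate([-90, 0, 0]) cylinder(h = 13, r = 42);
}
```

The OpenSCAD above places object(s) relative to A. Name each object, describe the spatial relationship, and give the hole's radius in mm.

A is an open box. The open box has a circular hole through its front wall. The hole's radius is 42 mm.

The subtracted cylinder has r = 42 mm.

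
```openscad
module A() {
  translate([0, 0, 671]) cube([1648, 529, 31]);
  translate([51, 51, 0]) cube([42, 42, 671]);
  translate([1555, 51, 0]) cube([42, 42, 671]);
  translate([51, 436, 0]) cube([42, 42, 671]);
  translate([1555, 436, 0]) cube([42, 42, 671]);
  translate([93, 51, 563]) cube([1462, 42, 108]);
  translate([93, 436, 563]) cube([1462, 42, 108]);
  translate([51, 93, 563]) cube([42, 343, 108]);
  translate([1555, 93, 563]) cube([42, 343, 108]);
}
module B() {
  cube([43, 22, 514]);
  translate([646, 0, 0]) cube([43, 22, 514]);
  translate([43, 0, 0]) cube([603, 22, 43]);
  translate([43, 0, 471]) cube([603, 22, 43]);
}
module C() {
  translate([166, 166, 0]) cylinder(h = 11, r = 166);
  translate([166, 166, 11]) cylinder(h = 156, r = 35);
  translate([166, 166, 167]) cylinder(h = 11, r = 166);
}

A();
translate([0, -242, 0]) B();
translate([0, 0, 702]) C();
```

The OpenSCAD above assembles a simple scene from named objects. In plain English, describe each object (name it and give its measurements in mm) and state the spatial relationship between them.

A is a table: top 1648 mm (x) × 529 mm (y), 31 mm thick, upper face at z = 702 mm, on four 42×42 mm square legs, each inset 51 mm from the nearest pair of top edges, running from z = 0 to the bottom of the top. Four apron rails, 42 mm thick and 108 mm tall, run between adjacent legs with their top edges flush with the underside of the top and their outer faces flush with the legs' outer faces.

B is a picture frame with a 603×428 mm rectangular opening (x by z) and a uniform 43 mm border on every side. Frame depth is 22 mm along y. It is built from two vertical stiles running the full outside height and two horizontal rails spanning the gap between the stiles.

C is a spool: two coaxial disc flanges of radius 166 mm and thickness 11 mm, joined by a core cylinder of radius 35 mm and height 156 mm. The lower flange rests on z = 0 and the three cylinders share a vertical axis.

The picture frame is on the floor beside the table on its −y side. The spool is on top of the table.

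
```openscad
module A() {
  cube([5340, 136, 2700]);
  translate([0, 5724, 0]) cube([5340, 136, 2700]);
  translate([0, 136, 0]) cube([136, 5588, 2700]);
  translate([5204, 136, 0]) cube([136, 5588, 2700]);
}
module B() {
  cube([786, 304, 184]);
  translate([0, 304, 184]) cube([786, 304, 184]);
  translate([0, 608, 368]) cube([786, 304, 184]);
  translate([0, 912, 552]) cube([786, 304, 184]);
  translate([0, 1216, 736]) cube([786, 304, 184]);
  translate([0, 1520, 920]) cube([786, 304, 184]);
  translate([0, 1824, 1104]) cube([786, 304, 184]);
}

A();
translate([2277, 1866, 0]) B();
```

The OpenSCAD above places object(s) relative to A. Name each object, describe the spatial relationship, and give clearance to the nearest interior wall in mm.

A is a house frame. B is a staircase. The staircase sits inside the house frame, centred. The clearance to the nearest interior wall is 1730 mm.

Clearances: x = 2141, y = 1730; minimum 1730 mm.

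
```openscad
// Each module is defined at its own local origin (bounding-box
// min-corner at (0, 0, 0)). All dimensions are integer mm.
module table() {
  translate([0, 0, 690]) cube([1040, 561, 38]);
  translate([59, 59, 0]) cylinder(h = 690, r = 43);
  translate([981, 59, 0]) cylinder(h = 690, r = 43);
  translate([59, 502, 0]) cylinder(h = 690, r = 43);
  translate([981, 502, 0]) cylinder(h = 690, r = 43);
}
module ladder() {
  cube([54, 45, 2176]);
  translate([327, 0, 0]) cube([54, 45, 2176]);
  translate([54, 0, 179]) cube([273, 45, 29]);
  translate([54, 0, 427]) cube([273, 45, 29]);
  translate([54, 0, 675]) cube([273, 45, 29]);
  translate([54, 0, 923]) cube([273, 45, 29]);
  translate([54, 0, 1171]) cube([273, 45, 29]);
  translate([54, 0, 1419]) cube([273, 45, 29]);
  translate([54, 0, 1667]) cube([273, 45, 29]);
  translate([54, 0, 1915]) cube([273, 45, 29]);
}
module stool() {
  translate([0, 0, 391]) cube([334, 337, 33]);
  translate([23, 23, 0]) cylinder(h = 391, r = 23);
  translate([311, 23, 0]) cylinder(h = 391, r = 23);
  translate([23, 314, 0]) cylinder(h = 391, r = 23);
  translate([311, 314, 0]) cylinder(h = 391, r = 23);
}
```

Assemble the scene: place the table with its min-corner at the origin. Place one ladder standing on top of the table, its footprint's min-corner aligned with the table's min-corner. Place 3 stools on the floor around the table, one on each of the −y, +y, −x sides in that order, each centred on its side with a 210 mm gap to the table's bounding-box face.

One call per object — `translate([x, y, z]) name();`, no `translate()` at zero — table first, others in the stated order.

table();
translate([0, 0, 728]) ladder();
translate([353, -547, 0]) stool();
translate([353, 771, 0]) stool();
translate([-544, 112, 0]) stool();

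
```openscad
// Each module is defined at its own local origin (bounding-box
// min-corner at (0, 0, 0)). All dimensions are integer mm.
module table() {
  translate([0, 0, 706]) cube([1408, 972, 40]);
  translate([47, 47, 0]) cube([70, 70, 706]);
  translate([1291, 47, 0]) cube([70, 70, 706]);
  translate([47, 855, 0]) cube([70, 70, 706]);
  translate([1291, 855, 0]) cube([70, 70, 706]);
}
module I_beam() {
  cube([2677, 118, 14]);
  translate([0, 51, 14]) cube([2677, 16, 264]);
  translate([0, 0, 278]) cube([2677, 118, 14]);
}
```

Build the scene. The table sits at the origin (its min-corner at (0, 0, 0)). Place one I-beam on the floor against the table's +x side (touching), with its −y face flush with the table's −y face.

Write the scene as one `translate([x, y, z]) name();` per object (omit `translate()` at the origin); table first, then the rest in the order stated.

table();
translate([1408, 0, 0]) I_beam();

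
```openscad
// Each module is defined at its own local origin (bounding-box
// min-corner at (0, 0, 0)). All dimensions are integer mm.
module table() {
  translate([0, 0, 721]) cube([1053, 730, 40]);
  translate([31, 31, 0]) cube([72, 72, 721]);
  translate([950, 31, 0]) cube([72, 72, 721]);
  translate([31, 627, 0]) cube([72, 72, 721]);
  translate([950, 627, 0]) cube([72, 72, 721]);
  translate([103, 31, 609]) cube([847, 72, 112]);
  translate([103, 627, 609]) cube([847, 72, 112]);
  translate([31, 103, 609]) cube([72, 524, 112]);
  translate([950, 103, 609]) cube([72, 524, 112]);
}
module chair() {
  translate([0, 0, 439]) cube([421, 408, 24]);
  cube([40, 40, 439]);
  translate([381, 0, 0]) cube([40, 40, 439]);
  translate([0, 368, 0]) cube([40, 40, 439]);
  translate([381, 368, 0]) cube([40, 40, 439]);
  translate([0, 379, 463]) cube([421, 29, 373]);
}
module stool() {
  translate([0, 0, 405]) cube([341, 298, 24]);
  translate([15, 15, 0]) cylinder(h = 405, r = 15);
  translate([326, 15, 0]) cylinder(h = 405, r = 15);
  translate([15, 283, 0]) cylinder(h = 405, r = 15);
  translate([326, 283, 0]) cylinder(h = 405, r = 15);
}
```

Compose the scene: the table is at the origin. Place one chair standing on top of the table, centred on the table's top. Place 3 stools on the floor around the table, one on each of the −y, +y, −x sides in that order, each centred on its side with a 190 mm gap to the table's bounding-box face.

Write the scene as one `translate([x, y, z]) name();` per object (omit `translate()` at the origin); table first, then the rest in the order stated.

table();
translate([316, 161, 761]) chair();
translate([356, -488, 0]) stool();
translate([356, 920, 0]) stool();
translate([-531, 216, 0]) stool();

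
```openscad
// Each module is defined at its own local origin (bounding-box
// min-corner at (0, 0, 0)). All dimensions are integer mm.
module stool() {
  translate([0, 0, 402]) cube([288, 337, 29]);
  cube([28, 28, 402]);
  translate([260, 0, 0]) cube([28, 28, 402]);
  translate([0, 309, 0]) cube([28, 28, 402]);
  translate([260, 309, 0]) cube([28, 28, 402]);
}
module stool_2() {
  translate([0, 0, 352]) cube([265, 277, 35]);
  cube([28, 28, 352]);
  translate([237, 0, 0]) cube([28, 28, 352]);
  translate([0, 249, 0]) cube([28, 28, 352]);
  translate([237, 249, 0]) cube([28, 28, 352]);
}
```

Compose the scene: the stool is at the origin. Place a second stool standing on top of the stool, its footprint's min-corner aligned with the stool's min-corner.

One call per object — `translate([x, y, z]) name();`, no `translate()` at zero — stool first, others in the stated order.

stool();
translate([0, 0, 431]) stool_2();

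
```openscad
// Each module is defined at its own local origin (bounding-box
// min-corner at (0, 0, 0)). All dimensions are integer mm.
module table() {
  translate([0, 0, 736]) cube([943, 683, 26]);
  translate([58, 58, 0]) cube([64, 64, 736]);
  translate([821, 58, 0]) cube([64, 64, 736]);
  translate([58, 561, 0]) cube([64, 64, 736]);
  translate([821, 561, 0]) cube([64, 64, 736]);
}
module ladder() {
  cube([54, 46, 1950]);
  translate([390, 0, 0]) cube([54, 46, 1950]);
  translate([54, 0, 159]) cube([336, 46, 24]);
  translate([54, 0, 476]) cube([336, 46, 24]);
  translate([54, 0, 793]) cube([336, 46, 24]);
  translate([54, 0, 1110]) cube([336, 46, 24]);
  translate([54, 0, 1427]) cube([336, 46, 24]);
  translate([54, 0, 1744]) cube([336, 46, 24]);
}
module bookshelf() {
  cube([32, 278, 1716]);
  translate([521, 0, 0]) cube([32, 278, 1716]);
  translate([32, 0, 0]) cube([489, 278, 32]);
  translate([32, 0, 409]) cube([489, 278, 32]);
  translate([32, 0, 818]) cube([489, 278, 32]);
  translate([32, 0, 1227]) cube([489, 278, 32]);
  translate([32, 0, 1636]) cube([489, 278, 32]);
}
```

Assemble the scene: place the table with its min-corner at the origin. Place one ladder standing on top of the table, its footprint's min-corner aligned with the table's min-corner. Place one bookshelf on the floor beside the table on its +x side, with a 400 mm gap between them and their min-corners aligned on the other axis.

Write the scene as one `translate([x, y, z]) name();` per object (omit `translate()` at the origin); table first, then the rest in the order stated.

table();
translate([0, 0, 762]) ladder();
translate([1343, 0, 0]) bookshelf();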